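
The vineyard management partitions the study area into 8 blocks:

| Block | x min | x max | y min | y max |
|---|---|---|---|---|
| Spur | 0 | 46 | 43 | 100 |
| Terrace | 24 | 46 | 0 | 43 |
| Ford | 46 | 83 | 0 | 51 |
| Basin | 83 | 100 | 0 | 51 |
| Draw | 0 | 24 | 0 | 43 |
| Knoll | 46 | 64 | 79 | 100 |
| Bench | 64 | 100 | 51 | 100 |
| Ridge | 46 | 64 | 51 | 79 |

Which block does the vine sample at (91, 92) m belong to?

Bench

The point has x = 91 and y = 92.
Only Bench satisfies 64 ≤ x ≤ 100 and 51 ≤ y ≤ 100.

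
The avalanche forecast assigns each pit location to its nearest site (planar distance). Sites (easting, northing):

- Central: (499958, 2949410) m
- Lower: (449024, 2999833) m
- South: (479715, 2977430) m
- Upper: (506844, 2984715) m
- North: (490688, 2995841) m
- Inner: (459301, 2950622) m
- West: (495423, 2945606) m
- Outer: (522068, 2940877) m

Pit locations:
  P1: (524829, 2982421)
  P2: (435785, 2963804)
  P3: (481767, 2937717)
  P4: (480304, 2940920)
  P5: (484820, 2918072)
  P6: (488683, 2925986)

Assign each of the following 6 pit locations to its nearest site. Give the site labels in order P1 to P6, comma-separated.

P1 → Upper (d²=328722661.00)
P2 → Inner (d²=726767380.00)
P3 → West (d²=248722657.00)
P4 → West (d²=250542757.00)
P5 → West (d²=870544765.00)
P6 → West (d²=430372000.00)

Upper, Inner, West, West, West, West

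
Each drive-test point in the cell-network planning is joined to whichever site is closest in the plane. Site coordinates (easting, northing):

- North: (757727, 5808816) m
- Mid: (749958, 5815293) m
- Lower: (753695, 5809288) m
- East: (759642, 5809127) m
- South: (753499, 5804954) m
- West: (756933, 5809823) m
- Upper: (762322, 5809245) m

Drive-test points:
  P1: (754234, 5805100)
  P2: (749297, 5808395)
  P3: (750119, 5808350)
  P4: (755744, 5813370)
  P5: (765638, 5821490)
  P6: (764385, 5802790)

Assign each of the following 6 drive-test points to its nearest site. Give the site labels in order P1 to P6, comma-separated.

P1 → South (d²=561541.00)
P2 → Lower (d²=20139853.00)
P3 → Lower (d²=13667620.00)
P4 → West (d²=13994930.00)
P5 → Upper (d²=160935881.00)
P6 → Upper (d²=45922994.00)

South, Lower, Lower, West, Upper, Upper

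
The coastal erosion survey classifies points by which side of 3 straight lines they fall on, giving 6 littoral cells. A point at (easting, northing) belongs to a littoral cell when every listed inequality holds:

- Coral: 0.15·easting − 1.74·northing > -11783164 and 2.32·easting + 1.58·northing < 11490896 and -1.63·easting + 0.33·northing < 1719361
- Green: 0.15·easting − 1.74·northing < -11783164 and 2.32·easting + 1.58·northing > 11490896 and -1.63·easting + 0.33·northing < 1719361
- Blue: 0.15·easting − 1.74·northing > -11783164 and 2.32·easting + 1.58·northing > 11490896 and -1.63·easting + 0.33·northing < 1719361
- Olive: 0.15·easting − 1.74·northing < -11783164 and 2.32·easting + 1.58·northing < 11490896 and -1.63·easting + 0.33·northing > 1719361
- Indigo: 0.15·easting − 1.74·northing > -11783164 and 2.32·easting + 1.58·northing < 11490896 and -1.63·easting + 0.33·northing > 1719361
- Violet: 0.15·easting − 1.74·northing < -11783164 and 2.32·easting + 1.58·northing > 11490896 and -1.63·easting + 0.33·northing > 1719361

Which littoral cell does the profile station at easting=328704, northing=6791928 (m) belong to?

Blue

0.15·328704 − 1.74·6791928 = -11768649.120, which is > -11783164
2.32·328704 + 1.58·6791928 = 11493839.520, which is > 11490896
-1.63·328704 + 0.33·6791928 = 1705548.720, which is < 1719361
This sign pattern matches Blue.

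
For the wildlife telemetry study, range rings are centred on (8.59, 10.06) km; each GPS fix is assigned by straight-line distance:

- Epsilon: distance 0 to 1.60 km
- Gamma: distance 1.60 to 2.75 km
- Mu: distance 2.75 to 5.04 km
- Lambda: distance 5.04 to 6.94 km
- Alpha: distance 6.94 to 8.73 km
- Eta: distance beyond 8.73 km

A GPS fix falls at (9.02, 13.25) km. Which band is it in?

Mu

Distance = √((9.02−8.59)² + (13.25−10.06)²) = √(0.185 + 10.176) = 3.219 km.
2.75 ≤ 3.219 < 5.04 → Mu.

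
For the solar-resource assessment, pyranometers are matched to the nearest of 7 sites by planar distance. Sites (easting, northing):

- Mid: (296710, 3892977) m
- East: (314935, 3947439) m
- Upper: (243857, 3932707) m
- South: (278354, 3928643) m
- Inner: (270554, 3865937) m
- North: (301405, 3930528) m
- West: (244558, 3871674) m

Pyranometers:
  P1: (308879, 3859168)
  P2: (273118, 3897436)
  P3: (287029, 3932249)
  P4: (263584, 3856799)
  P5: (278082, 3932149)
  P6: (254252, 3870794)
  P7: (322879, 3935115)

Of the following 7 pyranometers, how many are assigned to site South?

2

P1 → Mid
P2 → Mid
P3 → South
P4 → Inner
P5 → South
P6 → West
P7 → East
2 of the 7 go to South.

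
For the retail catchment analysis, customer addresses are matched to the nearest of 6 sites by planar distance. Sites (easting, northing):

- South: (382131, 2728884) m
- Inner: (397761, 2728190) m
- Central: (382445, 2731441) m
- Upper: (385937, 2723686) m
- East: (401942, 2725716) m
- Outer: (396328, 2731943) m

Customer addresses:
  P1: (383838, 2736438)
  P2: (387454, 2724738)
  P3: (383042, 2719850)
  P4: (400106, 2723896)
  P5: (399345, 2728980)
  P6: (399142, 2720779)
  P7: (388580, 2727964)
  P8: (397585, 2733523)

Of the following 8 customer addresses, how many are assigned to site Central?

1

P1 → Central
P2 → Upper
P3 → Upper
P4 → East
P5 → Inner
P6 → East
P7 → Upper
P8 → Outer
1 of the 8 goes to Central.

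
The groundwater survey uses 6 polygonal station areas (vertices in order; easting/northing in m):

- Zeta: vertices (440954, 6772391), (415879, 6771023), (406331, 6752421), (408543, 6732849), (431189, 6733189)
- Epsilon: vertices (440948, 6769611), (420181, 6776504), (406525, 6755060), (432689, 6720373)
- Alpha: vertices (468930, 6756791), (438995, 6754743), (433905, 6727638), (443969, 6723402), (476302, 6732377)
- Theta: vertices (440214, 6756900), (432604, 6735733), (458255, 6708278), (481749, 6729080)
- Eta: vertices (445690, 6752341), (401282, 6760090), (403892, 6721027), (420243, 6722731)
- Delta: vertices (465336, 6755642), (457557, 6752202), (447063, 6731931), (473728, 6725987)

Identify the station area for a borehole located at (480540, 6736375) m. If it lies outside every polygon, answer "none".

Cast a ray rightward from (480540, 6736375). For each polygon, the edges (by vertex number in listed order) whose endpoints lie on opposite sides of northing = 6736375, where each meets that height, and whether that is right or left of the point:
Zeta: 3–4 at easting≈408144.5 (left), 5–1 at easting≈431982.6 (left) → 0 crossings.
Epsilon: 3–4 at easting≈420618.9 (left), 4–1 at easting≈435373.1 (left) → 0 crossings.
Alpha: 2–3 at easting≈435545.7 (left), 5–1 at easting≈475094.8 (left) → 0 crossings.
Theta: 1–2 at easting≈432834.8 (left), 4–1 at easting≈470857.6 (left) → 0 crossings.
Eta: 2–3 at easting≈402866.5 (left), 4–1 at easting≈431968.7 (left) → 0 crossings.
Delta: 2–3 at easting≈449363.6 (left), 4–1 at easting≈470788.3 (left) → 0 crossings.
All counts are even, so the point lies outside every listed polygon.

none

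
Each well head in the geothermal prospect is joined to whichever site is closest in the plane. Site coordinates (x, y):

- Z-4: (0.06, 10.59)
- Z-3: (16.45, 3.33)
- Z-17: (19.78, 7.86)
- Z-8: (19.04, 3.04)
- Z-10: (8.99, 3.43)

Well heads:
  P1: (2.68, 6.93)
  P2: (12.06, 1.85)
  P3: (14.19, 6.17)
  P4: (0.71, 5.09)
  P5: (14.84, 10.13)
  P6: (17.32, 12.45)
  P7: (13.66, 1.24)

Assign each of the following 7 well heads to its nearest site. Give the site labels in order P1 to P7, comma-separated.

Z-4, Z-10, Z-3, Z-4, Z-17, Z-17, Z-3

P1 → Z-4 (d²=20.26)
P2 → Z-10 (d²=11.92)
P3 → Z-3 (d²=13.17)
P4 → Z-4 (d²=30.67)
P5 → Z-17 (d²=29.56)
P6 → Z-17 (d²=27.12)
P7 → Z-3 (d²=12.15)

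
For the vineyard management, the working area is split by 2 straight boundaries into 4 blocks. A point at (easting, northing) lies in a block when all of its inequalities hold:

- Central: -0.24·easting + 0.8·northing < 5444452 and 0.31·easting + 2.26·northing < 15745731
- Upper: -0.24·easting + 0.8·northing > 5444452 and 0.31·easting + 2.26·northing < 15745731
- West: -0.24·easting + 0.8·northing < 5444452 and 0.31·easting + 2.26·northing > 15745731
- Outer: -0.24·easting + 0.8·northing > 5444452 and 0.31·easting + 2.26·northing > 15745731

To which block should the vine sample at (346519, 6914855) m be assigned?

Upper

-0.24·346519 + 0.8·6914855 = 5448719.440, which is > 5444452
0.31·346519 + 2.26·6914855 = 15734993.190, which is < 15745731
This sign pattern matches Upper.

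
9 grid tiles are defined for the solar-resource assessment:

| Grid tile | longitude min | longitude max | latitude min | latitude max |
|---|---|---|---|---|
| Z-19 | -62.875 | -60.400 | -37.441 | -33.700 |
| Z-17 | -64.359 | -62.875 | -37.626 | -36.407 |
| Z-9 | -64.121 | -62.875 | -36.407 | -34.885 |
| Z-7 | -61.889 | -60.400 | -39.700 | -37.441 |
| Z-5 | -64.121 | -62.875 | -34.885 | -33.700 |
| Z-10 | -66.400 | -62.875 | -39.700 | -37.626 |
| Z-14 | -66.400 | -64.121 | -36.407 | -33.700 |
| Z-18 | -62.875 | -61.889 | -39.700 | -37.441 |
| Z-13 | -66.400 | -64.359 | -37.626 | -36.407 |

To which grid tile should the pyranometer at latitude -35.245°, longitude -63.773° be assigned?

Z-9

The point has longitude = -63.773 and latitude = -35.245.
Only Z-9 satisfies -64.121 ≤ longitude ≤ -62.875 and -36.407 ≤ latitude ≤ -34.885.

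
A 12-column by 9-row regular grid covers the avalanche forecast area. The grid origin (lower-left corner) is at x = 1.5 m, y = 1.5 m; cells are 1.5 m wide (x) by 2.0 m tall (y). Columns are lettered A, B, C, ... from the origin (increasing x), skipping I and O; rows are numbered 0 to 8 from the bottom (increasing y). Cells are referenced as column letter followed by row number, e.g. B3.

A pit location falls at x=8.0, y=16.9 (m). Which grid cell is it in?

Column index: ⌊(8.0 − 1.5) / 1.5⌋ = ⌊4.333⌋ = 4 → column E
Row offset from origin: ⌊(16.9 − 1.5) / 2.0⌋ = ⌊7.700⌋ = 7 → row 7

E7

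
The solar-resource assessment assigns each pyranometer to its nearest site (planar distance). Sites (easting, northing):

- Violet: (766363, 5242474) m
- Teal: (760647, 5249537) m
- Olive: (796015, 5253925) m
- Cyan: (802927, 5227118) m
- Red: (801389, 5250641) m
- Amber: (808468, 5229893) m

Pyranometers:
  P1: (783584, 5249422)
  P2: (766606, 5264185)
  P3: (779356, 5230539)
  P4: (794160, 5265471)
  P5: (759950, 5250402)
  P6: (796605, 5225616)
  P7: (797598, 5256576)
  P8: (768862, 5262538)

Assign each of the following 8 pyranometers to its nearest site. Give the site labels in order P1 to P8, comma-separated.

P1 → Olive (d²=174806770.00)
P2 → Teal (d²=250073585.00)
P3 → Violet (d²=311262274.00)
P4 → Olive (d²=136751141.00)
P5 → Teal (d²=1234034.00)
P6 → Cyan (d²=42223688.00)
P7 → Olive (d²=9533690.00)
P8 → Teal (d²=236512226.00)

Olive, Teal, Violet, Olive, Teal, Cyan, Olive, Teal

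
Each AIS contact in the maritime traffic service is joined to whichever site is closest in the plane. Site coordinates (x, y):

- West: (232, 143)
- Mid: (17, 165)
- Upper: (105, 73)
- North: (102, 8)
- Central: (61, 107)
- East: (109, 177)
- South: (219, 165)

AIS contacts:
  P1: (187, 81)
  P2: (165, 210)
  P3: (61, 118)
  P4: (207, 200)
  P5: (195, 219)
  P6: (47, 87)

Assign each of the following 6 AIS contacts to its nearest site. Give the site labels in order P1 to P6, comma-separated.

West, East, Central, South, South, Central

P1 → West (d²=5869.00)
P2 → East (d²=4225.00)
P3 → Central (d²=121.00)
P4 → South (d²=1369.00)
P5 → South (d²=3492.00)
P6 → Central (d²=596.00)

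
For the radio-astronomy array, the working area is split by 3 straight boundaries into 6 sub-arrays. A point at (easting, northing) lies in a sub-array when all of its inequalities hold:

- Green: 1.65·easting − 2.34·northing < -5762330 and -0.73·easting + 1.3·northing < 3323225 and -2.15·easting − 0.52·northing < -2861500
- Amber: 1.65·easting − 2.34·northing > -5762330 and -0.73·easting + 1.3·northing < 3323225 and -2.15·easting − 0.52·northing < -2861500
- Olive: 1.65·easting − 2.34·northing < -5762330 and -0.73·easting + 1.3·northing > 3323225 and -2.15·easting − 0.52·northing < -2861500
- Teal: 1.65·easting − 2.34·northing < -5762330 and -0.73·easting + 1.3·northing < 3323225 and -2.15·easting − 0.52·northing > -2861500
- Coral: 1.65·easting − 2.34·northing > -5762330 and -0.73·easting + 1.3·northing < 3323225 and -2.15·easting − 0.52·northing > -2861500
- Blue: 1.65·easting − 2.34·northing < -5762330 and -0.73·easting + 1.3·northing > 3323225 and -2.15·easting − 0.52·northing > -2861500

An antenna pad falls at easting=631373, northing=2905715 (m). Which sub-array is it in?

Amber

1.65·631373 − 2.34·2905715 = -5757607.650, which is > -5762330
-0.73·631373 + 1.3·2905715 = 3316527.210, which is < 3323225
-2.15·631373 − 0.52·2905715 = -2868423.750, which is < -2861500
This sign pattern matches Amber.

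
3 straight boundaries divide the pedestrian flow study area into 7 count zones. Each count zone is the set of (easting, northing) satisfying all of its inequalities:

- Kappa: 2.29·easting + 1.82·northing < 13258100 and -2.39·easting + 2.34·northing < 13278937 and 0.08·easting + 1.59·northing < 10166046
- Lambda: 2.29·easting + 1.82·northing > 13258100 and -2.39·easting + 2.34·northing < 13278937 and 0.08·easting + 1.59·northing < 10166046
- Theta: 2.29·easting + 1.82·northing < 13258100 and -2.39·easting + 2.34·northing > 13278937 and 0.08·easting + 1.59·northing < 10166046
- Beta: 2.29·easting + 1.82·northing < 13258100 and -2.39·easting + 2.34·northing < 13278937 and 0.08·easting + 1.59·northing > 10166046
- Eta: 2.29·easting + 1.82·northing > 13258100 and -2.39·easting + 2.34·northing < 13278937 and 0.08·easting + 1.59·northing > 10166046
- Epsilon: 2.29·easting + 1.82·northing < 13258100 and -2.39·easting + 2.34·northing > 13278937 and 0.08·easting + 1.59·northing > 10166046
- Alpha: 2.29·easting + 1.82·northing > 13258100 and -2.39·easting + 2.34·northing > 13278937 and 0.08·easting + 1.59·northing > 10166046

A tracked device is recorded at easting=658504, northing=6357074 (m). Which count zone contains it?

2.29·658504 + 1.82·6357074 = 13077848.840, which is < 13258100
-2.39·658504 + 2.34·6357074 = 13301728.600, which is > 13278937
0.08·658504 + 1.59·6357074 = 10160427.980, which is < 10166046
This sign pattern matches Theta.

Theta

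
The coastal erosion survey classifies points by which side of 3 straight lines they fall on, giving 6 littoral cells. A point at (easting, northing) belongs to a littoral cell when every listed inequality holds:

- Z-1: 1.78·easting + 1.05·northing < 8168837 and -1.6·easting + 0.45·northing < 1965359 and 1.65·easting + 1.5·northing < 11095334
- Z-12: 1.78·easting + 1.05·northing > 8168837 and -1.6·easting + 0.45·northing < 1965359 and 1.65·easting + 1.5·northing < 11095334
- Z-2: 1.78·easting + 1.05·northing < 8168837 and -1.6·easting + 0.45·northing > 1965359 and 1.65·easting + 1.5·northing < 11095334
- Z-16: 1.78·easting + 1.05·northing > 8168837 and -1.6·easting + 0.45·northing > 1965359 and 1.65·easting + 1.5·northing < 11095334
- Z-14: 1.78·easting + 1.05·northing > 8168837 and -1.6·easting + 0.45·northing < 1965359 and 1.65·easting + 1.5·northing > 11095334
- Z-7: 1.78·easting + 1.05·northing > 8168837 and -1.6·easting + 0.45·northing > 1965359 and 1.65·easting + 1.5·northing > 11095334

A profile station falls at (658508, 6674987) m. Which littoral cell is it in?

Z-14

1.78·658508 + 1.05·6674987 = 8180880.590, which is > 8168837
-1.6·658508 + 0.45·6674987 = 1950131.350, which is < 1965359
1.65·658508 + 1.5·6674987 = 11099018.700, which is > 11095334
This sign pattern matches Z-14.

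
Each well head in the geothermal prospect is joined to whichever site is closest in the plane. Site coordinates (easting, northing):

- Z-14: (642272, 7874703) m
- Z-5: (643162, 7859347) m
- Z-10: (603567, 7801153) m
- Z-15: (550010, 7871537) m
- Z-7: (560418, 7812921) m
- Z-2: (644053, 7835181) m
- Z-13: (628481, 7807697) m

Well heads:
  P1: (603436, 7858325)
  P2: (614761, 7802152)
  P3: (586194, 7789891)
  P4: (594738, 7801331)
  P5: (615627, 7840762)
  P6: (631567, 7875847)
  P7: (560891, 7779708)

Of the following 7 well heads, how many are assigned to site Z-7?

P1 → Z-5
P2 → Z-10
P3 → Z-10
P4 → Z-10
P5 → Z-2
P6 → Z-14
P7 → Z-7
1 of the 7 goes to Z-7.

1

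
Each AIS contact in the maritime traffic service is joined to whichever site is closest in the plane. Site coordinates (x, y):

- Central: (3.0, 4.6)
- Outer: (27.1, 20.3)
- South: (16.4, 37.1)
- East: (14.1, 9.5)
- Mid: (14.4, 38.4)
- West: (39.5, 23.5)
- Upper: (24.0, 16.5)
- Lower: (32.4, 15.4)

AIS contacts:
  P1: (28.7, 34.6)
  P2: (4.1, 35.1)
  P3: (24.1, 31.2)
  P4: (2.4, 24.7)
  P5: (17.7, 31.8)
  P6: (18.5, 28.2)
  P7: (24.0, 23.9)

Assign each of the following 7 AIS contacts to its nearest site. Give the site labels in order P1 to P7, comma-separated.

South, Mid, South, Mid, South, South, Outer

P1 → South (d²=157.54)
P2 → Mid (d²=116.98)
P3 → South (d²=94.10)
P4 → Mid (d²=331.69)
P5 → South (d²=29.78)
P6 → South (d²=83.62)
P7 → Outer (d²=22.57)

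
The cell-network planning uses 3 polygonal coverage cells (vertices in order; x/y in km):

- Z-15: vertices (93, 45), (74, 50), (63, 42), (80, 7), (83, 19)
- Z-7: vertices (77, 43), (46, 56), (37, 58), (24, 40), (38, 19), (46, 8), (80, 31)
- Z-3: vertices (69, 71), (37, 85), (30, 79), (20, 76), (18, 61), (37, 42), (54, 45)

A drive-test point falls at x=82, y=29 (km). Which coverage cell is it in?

Z-15

Cast a ray rightward from (82, 29). For each polygon, the edges (by vertex number in listed order) whose endpoints lie on opposite sides of y = 29, where each meets that height, and whether that is right or left of the point:
Z-15: 3–4 at x≈69.3 (left), 5–1 at x≈86.8 (right) → 1 crossing.
Z-7: 4–5 at x≈31.3 (left), 6–7 at x≈77.0 (left) → 0 crossings.
Z-3: no edge straddles that height → 0 crossings.
Only Z-15 has an odd count, so the point is inside Z-15.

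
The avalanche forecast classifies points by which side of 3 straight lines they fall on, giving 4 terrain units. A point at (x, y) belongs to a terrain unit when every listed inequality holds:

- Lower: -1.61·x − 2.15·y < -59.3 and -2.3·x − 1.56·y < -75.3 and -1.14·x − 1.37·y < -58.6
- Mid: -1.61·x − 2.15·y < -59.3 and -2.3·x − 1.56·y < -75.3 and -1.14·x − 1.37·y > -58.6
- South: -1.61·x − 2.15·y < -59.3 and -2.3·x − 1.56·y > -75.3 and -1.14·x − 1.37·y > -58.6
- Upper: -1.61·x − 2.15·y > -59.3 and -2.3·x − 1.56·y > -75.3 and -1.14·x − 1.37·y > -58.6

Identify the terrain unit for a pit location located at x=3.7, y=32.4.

-1.61·3.7 − 2.15·32.4 = -75.617, which is < -59.3
-2.3·3.7 − 1.56·32.4 = -59.054, which is > -75.3
-1.14·3.7 − 1.37·32.4 = -48.606, which is > -58.6
This sign pattern matches South.

South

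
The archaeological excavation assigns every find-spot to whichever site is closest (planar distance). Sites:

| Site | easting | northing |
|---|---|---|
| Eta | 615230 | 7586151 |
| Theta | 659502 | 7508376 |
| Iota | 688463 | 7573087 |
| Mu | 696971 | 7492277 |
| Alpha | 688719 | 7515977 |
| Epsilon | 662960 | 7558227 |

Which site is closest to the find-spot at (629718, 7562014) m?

Eta

Squared distances to each site:
Eta: 792496913.000; Theta: 3764121700.000; Iota: 3573586354.000; Mu: 9386215178.000; Alpha: 5600523370.000; Epsilon: 1119371933.000.
Minimum at Eta.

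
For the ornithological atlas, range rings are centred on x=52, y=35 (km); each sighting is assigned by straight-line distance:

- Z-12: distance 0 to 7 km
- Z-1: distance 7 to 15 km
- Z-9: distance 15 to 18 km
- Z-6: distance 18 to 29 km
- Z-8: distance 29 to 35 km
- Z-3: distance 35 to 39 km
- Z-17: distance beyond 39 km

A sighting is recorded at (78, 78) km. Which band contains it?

Distance = √((78−52)² + (78−35)²) = √(676.000 + 1849.000) = 50.249 km.
39 ≤ 50.249 < ∞ → Z-17.

Z-17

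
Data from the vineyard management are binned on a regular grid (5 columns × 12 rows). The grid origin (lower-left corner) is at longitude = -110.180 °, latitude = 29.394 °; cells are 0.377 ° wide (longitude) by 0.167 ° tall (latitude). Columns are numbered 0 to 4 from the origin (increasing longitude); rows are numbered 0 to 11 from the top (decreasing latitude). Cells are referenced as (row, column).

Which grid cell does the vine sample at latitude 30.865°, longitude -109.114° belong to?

Column index: ⌊(-109.114 − -110.180) / 0.377⌋ = ⌊2.828⌋ = 2
Row offset from origin: ⌊(30.865 − 29.394) / 0.167⌋ = ⌊8.808⌋ = 8 → row 3 (counted from top)

(3, 2)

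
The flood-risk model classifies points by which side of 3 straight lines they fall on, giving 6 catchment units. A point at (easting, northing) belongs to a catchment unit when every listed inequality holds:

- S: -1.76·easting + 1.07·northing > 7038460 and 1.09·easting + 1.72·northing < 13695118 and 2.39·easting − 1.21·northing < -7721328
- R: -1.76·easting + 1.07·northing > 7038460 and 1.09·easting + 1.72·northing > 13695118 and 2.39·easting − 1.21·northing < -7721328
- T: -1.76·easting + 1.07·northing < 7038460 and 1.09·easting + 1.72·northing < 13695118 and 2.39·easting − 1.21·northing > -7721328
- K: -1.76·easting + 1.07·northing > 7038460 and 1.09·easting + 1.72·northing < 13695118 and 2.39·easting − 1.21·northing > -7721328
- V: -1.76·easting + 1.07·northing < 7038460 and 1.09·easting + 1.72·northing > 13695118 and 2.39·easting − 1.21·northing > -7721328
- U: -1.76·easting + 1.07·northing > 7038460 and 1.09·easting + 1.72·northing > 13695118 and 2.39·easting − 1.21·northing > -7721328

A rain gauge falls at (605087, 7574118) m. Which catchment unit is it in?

K

-1.76·605087 + 1.07·7574118 = 7039353.140, which is > 7038460
1.09·605087 + 1.72·7574118 = 13687027.790, which is < 13695118
2.39·605087 − 1.21·7574118 = -7718524.850, which is > -7721328
This sign pattern matches K.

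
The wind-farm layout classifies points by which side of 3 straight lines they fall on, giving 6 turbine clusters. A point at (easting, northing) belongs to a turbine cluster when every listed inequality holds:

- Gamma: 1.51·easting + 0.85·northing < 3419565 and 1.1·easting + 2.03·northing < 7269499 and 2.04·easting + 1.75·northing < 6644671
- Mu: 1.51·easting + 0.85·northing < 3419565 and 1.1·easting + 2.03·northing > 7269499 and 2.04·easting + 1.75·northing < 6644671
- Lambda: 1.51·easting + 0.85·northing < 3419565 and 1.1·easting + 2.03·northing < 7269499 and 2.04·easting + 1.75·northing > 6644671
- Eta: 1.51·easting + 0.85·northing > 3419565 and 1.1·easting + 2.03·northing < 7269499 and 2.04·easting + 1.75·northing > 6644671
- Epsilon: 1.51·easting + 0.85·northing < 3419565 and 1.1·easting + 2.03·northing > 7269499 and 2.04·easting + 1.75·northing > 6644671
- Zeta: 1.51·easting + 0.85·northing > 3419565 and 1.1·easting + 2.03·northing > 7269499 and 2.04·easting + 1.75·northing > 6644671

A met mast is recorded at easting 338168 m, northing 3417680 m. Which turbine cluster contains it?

1.51·338168 + 0.85·3417680 = 3415661.680, which is < 3419565
1.1·338168 + 2.03·3417680 = 7309875.200, which is > 7269499
2.04·338168 + 1.75·3417680 = 6670802.720, which is > 6644671
This sign pattern matches Epsilon.

Epsilon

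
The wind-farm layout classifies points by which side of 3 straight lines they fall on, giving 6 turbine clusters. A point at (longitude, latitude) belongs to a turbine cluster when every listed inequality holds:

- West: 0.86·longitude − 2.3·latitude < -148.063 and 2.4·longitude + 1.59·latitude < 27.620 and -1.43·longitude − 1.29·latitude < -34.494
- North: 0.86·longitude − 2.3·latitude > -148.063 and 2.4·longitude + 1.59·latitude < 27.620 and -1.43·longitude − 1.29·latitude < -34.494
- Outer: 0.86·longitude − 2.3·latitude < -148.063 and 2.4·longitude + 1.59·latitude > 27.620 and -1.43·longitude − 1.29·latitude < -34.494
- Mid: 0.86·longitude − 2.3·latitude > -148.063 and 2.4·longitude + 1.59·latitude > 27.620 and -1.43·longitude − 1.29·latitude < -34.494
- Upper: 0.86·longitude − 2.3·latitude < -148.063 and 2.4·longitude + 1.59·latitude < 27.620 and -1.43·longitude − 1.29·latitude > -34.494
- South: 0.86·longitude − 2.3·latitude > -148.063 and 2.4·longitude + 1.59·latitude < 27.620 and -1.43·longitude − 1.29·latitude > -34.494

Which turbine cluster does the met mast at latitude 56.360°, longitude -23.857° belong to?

Outer

0.86·-23.857 − 2.3·56.360 = -150.145, which is < -148.063
2.4·-23.857 + 1.59·56.360 = 32.356, which is > 27.620
-1.43·-23.857 − 1.29·56.360 = -38.589, which is < -34.494
This sign pattern matches Outer.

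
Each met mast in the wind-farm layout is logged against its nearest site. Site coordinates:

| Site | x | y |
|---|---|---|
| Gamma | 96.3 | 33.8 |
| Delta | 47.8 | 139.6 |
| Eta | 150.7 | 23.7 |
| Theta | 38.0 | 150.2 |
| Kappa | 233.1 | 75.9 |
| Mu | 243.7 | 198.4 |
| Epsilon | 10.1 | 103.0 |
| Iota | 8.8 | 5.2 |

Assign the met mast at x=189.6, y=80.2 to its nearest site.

Squared distances to each site:
Gamma: 10857.850; Delta: 23635.600; Eta: 4705.460; Theta: 27882.560; Kappa: 1910.740; Mu: 16898.050; Epsilon: 32740.090; Iota: 38313.640.
Minimum at Kappa.

Kappa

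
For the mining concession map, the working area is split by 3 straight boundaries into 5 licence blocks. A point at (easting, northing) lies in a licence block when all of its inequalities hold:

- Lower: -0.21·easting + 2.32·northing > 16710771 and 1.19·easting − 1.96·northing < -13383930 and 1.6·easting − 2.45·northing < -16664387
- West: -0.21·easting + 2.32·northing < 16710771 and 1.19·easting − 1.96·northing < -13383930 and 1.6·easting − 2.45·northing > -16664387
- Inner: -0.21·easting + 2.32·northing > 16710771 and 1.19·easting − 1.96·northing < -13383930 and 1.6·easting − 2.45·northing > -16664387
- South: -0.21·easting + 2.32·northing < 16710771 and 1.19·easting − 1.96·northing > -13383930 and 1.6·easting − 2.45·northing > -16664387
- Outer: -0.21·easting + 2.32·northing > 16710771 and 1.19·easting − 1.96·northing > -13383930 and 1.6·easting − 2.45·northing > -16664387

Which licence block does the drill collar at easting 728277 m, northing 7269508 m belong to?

-0.21·728277 + 2.32·7269508 = 16712320.390, which is > 16710771
1.19·728277 − 1.96·7269508 = -13381586.050, which is > -13383930
1.6·728277 − 2.45·7269508 = -16645051.400, which is > -16664387
This sign pattern matches Outer.

Outer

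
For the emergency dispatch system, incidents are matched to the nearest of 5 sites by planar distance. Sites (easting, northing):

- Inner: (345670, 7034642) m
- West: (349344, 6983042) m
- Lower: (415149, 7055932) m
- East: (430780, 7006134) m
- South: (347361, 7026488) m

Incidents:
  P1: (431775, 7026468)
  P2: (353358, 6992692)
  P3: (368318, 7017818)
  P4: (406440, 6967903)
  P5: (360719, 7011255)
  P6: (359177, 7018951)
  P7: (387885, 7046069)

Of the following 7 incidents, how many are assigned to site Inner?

P1 → East
P2 → West
P3 → South
P4 → East
P5 → South
P6 → South
P7 → Lower
0 of the 7 go to Inner.

0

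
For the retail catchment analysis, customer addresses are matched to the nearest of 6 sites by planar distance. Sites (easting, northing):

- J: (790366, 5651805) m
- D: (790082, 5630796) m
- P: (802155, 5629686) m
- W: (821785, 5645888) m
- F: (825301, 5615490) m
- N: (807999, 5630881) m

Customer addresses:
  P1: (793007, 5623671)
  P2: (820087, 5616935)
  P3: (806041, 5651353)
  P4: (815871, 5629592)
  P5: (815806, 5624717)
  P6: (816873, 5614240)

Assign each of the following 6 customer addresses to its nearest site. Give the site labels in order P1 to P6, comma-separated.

D, F, J, N, N, F

P1 → D (d²=59321250.00)
P2 → F (d²=29273821.00)
P3 → J (d²=245909929.00)
P4 → N (d²=63629905.00)
P5 → N (d²=98944145.00)
P6 → F (d²=72593684.00)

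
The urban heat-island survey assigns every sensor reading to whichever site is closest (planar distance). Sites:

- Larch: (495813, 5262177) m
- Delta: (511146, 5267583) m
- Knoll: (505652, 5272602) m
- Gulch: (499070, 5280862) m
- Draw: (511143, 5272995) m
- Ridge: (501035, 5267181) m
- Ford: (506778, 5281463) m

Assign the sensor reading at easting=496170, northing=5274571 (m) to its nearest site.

Gulch

Squared distances to each site:
Larch: 153738685.000; Delta: 273112720.000; Knoll: 93785285.000; Gulch: 47986681.000; Draw: 226674505.000; Ridge: 78280325.000; Ford: 160029328.000.
Minimum at Gulch.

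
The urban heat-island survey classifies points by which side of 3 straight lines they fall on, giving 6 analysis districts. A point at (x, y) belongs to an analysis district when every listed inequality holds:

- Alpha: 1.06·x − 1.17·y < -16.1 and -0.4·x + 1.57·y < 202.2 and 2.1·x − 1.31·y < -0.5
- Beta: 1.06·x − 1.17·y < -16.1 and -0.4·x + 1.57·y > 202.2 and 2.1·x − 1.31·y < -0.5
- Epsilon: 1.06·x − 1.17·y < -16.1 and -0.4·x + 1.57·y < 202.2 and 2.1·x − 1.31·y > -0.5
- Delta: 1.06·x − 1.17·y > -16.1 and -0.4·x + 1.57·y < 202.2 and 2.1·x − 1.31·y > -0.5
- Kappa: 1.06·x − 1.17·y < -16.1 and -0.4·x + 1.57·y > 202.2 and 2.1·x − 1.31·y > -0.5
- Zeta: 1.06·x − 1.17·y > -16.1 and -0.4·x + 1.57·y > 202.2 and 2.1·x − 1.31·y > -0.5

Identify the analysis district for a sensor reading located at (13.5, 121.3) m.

Alpha

1.06·13.5 − 1.17·121.3 = -127.611, which is < -16.1
-0.4·13.5 + 1.57·121.3 = 185.041, which is < 202.2
2.1·13.5 − 1.31·121.3 = -130.553, which is < -0.5
This sign pattern matches Alpha.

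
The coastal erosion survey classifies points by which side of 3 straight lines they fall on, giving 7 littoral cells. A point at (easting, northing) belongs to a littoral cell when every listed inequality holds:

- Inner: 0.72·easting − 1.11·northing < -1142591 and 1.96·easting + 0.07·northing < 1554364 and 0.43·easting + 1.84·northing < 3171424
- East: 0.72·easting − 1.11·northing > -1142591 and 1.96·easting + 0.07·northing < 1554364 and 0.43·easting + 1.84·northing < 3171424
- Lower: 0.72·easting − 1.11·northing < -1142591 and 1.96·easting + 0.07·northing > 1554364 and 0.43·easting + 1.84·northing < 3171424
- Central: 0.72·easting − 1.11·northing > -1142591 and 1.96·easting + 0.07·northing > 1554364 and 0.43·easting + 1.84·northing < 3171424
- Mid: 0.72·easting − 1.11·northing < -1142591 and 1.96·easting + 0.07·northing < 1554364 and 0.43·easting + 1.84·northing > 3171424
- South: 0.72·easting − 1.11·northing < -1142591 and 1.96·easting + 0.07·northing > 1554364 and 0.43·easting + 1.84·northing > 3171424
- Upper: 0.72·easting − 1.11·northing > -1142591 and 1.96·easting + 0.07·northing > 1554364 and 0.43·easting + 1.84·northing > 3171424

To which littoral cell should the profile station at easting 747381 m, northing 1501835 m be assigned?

0.72·747381 − 1.11·1501835 = -1128922.530, which is > -1142591
1.96·747381 + 0.07·1501835 = 1569995.210, which is > 1554364
0.43·747381 + 1.84·1501835 = 3084750.230, which is < 3171424
This sign pattern matches Central.

Central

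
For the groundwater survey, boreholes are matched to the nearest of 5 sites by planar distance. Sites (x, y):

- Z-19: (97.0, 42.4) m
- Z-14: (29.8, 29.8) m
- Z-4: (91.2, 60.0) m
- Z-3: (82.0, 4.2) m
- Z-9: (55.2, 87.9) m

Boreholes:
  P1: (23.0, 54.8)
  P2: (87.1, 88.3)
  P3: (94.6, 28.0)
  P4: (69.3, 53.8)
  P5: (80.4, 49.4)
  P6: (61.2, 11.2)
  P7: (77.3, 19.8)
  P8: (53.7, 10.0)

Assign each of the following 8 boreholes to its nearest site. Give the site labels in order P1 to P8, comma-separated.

Z-14, Z-4, Z-19, Z-4, Z-4, Z-3, Z-3, Z-3

P1 → Z-14 (d²=671.24)
P2 → Z-4 (d²=817.70)
P3 → Z-19 (d²=213.12)
P4 → Z-4 (d²=518.05)
P5 → Z-4 (d²=229.00)
P6 → Z-3 (d²=481.64)
P7 → Z-3 (d²=265.45)
P8 → Z-3 (d²=834.53)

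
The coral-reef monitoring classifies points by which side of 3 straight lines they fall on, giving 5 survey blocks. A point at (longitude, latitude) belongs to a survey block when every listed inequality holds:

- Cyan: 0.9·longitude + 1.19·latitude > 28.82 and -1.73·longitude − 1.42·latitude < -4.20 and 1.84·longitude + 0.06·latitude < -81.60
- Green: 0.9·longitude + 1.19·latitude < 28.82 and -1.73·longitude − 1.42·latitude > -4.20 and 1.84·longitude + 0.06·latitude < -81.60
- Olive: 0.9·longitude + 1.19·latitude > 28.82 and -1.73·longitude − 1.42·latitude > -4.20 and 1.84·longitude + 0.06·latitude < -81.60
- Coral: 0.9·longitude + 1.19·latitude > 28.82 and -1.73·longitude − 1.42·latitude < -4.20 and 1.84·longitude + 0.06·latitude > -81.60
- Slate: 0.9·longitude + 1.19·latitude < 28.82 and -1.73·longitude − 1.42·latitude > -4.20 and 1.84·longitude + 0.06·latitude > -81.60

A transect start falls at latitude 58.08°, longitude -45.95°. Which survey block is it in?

0.9·-45.95 + 1.19·58.08 = 27.760, which is < 28.82
-1.73·-45.95 − 1.42·58.08 = -2.980, which is > -4.20
1.84·-45.95 + 0.06·58.08 = -81.063, which is > -81.60
This sign pattern matches Slate.

Slate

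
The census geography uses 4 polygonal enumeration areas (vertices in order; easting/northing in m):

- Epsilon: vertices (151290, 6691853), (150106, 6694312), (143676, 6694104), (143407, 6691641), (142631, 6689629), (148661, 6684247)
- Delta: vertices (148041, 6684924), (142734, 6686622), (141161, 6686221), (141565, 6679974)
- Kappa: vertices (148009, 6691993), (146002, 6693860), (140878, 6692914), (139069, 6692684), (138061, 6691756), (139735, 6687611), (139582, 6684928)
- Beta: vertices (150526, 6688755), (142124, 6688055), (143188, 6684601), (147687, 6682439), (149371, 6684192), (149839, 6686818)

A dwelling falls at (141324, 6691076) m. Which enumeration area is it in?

Kappa

Cast a ray rightward from (141324, 6691076). For each polygon, the edges (by vertex number in listed order) whose endpoints lie on opposite sides of northing = 6691076, where each meets that height, and whether that is right or left of the point:
Epsilon: 4–5 at easting≈143189.1 (right), 6–1 at easting≈151021.4 (right) → 2 crossings.
Delta: no edge straddles that height → 0 crossings.
Kappa: 5–6 at easting≈138335.6 (left), 7–1 at easting≈146915.2 (right) → 1 crossing.
Beta: no edge straddles that height → 0 crossings.
Only Kappa has an odd count, so the point is inside Kappa.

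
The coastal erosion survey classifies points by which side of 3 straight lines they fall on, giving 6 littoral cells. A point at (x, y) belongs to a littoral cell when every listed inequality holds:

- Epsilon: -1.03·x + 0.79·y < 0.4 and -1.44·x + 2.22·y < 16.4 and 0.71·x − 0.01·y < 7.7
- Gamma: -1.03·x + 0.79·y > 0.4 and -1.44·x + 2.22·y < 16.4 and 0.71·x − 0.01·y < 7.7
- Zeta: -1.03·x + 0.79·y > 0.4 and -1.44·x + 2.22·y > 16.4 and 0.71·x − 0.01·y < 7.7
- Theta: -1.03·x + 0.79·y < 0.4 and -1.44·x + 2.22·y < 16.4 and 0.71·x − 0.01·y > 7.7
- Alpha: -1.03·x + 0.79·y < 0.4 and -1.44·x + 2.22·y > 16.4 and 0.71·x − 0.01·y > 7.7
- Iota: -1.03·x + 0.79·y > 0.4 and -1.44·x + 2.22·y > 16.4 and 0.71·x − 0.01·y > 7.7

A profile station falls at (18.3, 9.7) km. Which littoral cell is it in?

-1.03·18.3 + 0.79·9.7 = -11.186, which is < 0.4
-1.44·18.3 + 2.22·9.7 = -4.818, which is < 16.4
0.71·18.3 − 0.01·9.7 = 12.896, which is > 7.7
This sign pattern matches Theta.

Theta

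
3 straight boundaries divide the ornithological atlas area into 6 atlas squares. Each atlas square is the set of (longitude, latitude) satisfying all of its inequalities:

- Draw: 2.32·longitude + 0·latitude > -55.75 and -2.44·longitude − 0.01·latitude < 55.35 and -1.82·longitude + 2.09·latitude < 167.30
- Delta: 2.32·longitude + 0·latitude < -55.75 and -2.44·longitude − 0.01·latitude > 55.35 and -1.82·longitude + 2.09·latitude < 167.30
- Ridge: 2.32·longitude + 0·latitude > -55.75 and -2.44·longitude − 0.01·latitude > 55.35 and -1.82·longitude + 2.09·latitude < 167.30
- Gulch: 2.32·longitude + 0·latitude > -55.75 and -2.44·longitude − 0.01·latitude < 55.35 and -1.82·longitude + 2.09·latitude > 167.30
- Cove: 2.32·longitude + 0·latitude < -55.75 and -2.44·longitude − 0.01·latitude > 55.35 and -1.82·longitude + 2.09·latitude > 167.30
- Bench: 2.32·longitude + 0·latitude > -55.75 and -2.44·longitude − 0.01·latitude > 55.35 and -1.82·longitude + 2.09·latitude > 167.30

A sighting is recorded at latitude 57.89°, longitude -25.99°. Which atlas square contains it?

2.32·-25.99 + 0·57.89 = -60.297, which is < -55.75
-2.44·-25.99 − 0.01·57.89 = 62.837, which is > 55.35
-1.82·-25.99 + 2.09·57.89 = 168.292, which is > 167.30
This sign pattern matches Cove.

Cove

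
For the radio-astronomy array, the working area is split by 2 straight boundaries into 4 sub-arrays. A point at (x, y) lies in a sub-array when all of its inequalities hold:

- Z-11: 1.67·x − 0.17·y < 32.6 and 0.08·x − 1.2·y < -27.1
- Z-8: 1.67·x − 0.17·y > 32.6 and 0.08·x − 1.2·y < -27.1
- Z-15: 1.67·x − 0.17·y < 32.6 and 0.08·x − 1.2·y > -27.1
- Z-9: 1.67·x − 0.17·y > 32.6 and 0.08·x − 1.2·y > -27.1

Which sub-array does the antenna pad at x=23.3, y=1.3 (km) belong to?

1.67·23.3 − 0.17·1.3 = 38.690, which is > 32.6
0.08·23.3 − 1.2·1.3 = 0.304, which is > -27.1
This sign pattern matches Z-9.

Z-9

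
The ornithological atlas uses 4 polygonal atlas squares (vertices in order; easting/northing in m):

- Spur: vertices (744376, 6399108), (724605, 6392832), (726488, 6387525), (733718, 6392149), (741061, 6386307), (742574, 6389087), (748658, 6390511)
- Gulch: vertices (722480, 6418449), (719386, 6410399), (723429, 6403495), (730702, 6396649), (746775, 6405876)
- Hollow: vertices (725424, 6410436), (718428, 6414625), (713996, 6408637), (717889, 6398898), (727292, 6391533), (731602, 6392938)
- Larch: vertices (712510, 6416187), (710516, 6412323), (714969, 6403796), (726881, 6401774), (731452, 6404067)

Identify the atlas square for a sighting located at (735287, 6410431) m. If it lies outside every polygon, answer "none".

Cast a ray rightward from (735287, 6410431). For each polygon, the edges (by vertex number in listed order) whose endpoints lie on opposite sides of northing = 6410431, where each meets that height, and whether that is right or left of the point:
Spur: no edge straddles that height → 0 crossings.
Gulch: 1–2 at easting≈719398.3 (left), 5–1 at easting≈737973.3 (right) → 1 crossing.
Hollow: 2–3 at easting≈715323.8 (left), 6–1 at easting≈725425.8 (left) → 0 crossings.
Larch: 2–3 at easting≈711504.0 (left), 5–1 at easting≈721505.9 (left) → 0 crossings.
Only Gulch has an odd count, so the point is inside Gulch.

Gulch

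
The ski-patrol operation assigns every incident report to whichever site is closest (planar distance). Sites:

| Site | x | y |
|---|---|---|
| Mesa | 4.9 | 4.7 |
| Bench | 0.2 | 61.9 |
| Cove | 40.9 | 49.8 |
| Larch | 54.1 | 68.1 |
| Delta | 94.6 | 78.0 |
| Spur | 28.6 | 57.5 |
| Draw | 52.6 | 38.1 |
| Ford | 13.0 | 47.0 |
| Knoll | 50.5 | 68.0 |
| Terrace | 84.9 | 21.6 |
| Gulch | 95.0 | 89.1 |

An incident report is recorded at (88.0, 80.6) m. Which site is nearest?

Squared distances to each site:
Mesa: 12666.420; Bench: 8058.530; Cove: 3167.050; Larch: 1305.460; Delta: 50.320; Spur: 4061.970; Draw: 3059.410; Ford: 6753.960; Knoll: 1565.010; Terrace: 3490.610; Gulch: 121.250.
Minimum at Delta.

Delta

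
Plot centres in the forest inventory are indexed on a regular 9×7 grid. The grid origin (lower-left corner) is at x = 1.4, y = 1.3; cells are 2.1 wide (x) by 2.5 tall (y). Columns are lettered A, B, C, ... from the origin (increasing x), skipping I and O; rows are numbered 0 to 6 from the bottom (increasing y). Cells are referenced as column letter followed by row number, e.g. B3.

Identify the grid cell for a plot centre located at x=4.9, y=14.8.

B5

Column index: ⌊(4.9 − 1.4) / 2.1⌋ = ⌊1.667⌋ = 1 → column B
Row offset from origin: ⌊(14.8 − 1.3) / 2.5⌋ = ⌊5.400⌋ = 5 → row 5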